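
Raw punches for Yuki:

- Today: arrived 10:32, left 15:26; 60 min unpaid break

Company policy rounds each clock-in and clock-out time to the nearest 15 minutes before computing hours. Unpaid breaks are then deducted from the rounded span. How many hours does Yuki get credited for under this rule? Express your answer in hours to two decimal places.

4.00 hours

Today: in 10:32→10:30, out 15:26→15:30; 5 h 0 min − 60 min = 4 h 0 min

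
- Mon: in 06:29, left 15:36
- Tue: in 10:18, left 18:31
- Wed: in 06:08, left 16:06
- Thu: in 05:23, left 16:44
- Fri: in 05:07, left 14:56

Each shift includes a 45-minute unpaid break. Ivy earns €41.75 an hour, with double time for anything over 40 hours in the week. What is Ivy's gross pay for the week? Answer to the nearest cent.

€2063.84

Mon: 06:29–15:36 = 9 h 7 min; less 45 min break → 8 h 22 min
Tue: 10:18–18:31 = 8 h 13 min; less 45 min break → 7 h 28 min
Wed: 06:08–16:06 = 9 h 58 min; less 45 min break → 9 h 13 min
Thu: 05:23–16:44 = 11 h 21 min; less 45 min break → 10 h 36 min
Fri: 05:07–14:56 = 9 h 49 min; less 45 min break → 9 h 4 min
Total worked: 44 h 43 min = 2683 min.
Regular 40 h 0 min = 2400 min at €41.75/h; overtime 4 h 43 min = 283 min at €83.50/h.
Pay = (2400 × €41.75 + 283 × €83.50) ÷ 60 = €2063.84.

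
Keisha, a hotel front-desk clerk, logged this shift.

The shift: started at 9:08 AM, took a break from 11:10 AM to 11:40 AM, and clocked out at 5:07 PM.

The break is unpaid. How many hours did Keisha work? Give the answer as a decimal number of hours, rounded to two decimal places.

The shift: 9:08 AM–5:07 PM = 7 h 59 min; less 30 min break → 7 h 29 min

7.48 hours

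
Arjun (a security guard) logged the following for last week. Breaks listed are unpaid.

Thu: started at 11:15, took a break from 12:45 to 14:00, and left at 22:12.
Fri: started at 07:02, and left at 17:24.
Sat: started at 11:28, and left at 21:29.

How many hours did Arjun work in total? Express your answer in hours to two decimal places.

Thu: 11:15–22:12 = 10 h 57 min; less 75 min break → 9 h 42 min
Fri: 07:02–17:24 = 10 h 22 min
Sat: 11:28–21:29 = 10 h 1 min
Total: 9 h 42 min + 10 h 22 min + 10 h 1 min = 30 h 5 min.

30.08 hours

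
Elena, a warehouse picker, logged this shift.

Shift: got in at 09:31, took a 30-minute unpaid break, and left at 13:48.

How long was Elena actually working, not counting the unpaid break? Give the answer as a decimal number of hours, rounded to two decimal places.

Shift: 09:31–13:48 = 4 h 17 min; less 30 min break → 3 h 47 min

3.78 hours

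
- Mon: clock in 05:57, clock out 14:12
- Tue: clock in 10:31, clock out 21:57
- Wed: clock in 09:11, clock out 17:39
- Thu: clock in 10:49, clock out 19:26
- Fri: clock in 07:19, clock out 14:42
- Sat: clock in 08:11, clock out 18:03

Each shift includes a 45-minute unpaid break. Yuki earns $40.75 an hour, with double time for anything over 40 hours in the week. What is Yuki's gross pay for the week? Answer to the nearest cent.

Mon: 05:57–14:12 = 8 h 15 min; less 45 min break → 7 h 30 min
Tue: 10:31–21:57 = 11 h 26 min; less 45 min break → 10 h 41 min
Wed: 09:11–17:39 = 8 h 28 min; less 45 min break → 7 h 43 min
Thu: 10:49–19:26 = 8 h 37 min; less 45 min break → 7 h 52 min
Fri: 07:19–14:42 = 7 h 23 min; less 45 min break → 6 h 38 min
Sat: 08:11–18:03 = 9 h 52 min; less 45 min break → 9 h 7 min
Total worked: 49 h 31 min = 2971 min.
Regular 40 h 0 min = 2400 min at $40.75/h; overtime 9 h 31 min = 571 min at $81.50/h.
Pay = (2400 × $40.75 + 571 × $81.50) ÷ 60 = $2405.61.

$2405.61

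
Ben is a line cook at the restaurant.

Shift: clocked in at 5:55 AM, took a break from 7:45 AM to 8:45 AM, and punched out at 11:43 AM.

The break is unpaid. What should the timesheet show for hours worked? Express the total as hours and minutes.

Shift: 5:55 AM–11:43 AM = 5 h 48 min; less 60 min break → 4 h 48 min

4 h 48 min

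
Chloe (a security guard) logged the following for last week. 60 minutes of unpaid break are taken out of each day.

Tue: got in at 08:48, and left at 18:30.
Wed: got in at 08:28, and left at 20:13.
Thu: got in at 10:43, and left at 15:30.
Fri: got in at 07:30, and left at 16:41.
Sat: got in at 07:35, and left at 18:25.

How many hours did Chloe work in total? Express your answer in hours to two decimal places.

41.25 hours

Tue: 08:48–18:30 = 9 h 42 min; less 60 min break → 8 h 42 min
Wed: 08:28–20:13 = 11 h 45 min; less 60 min break → 10 h 45 min
Thu: 10:43–15:30 = 4 h 47 min; less 60 min break → 3 h 47 min
Fri: 07:30–16:41 = 9 h 11 min; less 60 min break → 8 h 11 min
Sat: 07:35–18:25 = 10 h 50 min; less 60 min break → 9 h 50 min
Total: 8 h 42 min + 10 h 45 min + 3 h 47 min + 8 h 11 min + 9 h 50 min = 41 h 15 min.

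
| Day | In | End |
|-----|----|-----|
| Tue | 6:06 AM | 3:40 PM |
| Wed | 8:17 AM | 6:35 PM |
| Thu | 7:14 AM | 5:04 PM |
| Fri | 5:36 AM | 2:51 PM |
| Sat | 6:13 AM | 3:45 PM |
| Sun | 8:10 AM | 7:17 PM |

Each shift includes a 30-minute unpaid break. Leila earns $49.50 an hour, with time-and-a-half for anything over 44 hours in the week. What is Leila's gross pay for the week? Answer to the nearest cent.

$3113.55

Tue: 6:06 AM–3:40 PM = 9 h 34 min; less 30 min break → 9 h 4 min
Wed: 8:17 AM–6:35 PM = 10 h 18 min; less 30 min break → 9 h 48 min
Thu: 7:14 AM–5:04 PM = 9 h 50 min; less 30 min break → 9 h 20 min
Fri: 5:36 AM–2:51 PM = 9 h 15 min; less 30 min break → 8 h 45 min
Sat: 6:13 AM–3:45 PM = 9 h 32 min; less 30 min break → 9 h 2 min
Sun: 8:10 AM–7:17 PM = 11 h 7 min; less 30 min break → 10 h 37 min
Total worked: 56 h 36 min = 3396 min.
Regular 44 h 0 min = 2640 min at $49.50/h; overtime 12 h 36 min = 756 min at $74.25/h.
Pay = (2640 × $49.50 + 756 × $74.25) ÷ 60 = $3113.55.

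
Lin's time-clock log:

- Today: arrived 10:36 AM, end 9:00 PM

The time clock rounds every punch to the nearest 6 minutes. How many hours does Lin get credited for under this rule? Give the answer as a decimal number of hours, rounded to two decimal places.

Today: in 10:36 AM→10:36 AM, out 9:00 PM→9:00 PM; 10 h 24 min

10.40 hours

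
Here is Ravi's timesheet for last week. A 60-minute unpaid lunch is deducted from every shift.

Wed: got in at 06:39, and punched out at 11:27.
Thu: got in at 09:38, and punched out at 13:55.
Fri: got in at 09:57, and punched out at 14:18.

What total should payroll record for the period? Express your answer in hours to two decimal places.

10.43 hours

Wed: 06:39–11:27 = 4 h 48 min; less 60 min break → 3 h 48 min
Thu: 09:38–13:55 = 4 h 17 min; less 60 min break → 3 h 17 min
Fri: 09:57–14:18 = 4 h 21 min; less 60 min break → 3 h 21 min
Total: 3 h 48 min + 3 h 17 min + 3 h 21 min = 10 h 26 min.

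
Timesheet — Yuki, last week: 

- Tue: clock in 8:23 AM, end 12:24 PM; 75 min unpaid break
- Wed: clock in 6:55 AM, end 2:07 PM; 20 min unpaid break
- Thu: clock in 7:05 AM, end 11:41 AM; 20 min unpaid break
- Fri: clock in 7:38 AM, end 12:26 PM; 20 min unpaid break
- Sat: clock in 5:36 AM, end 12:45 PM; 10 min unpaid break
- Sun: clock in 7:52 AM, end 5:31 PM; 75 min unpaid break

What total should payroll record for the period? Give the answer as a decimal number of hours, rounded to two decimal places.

Tue: 8:23 AM–12:24 PM = 4 h 1 min; less 75 min break → 2 h 46 min
Wed: 6:55 AM–2:07 PM = 7 h 12 min; less 20 min break → 6 h 52 min
Thu: 7:05 AM–11:41 AM = 4 h 36 min; less 20 min break → 4 h 16 min
Fri: 7:38 AM–12:26 PM = 4 h 48 min; less 20 min break → 4 h 28 min
Sat: 5:36 AM–12:45 PM = 7 h 9 min; less 10 min break → 6 h 59 min
Sun: 7:52 AM–5:31 PM = 9 h 39 min; less 75 min break → 8 h 24 min
Total: 2 h 46 min + 6 h 52 min + 4 h 16 min + 4 h 28 min + 6 h 59 min + 8 h 24 min = 33 h 45 min.

33.75 hours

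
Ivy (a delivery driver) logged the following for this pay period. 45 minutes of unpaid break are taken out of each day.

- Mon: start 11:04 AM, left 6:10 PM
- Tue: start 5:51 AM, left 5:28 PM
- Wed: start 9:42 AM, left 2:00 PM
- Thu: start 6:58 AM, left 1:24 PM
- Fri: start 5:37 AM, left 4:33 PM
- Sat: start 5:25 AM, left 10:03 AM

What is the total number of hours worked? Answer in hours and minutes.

Mon: 11:04 AM–6:10 PM = 7 h 6 min; less 45 min break → 6 h 21 min
Tue: 5:51 AM–5:28 PM = 11 h 37 min; less 45 min break → 10 h 52 min
Wed: 9:42 AM–2:00 PM = 4 h 18 min; less 45 min break → 3 h 33 min
Thu: 6:58 AM–1:24 PM = 6 h 26 min; less 45 min break → 5 h 41 min
Fri: 5:37 AM–4:33 PM = 10 h 56 min; less 45 min break → 10 h 11 min
Sat: 5:25 AM–10:03 AM = 4 h 38 min; less 45 min break → 3 h 53 min
Total: 6 h 21 min + 10 h 52 min + 3 h 33 min + 5 h 41 min + 10 h 11 min + 3 h 53 min = 40 h 31 min.

40 h 31 min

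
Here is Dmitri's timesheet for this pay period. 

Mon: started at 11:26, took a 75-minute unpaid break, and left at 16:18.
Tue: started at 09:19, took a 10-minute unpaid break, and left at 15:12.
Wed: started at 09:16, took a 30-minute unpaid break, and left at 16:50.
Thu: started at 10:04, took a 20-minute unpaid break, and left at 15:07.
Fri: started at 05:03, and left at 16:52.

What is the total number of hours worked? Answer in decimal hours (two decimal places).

Mon: 11:26–16:18 = 4 h 52 min; less 75 min break → 3 h 37 min
Tue: 09:19–15:12 = 5 h 53 min; less 10 min break → 5 h 43 min
Wed: 09:16–16:50 = 7 h 34 min; less 30 min break → 7 h 4 min
Thu: 10:04–15:07 = 5 h 3 min; less 20 min break → 4 h 43 min
Fri: 05:03–16:52 = 11 h 49 min
Total: 3 h 37 min + 5 h 43 min + 7 h 4 min + 4 h 43 min + 11 h 49 min = 32 h 56 min.

32.93 hours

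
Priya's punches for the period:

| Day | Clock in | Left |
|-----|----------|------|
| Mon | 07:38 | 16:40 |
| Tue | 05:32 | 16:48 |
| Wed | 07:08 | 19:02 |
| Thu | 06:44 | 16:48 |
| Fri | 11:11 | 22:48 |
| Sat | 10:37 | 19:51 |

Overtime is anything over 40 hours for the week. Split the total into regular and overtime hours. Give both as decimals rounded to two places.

Mon: 07:38–16:40 = 9 h 2 min
Tue: 05:32–16:48 = 11 h 16 min
Wed: 07:08–19:02 = 11 h 54 min
Thu: 06:44–16:48 = 10 h 4 min
Fri: 11:11–22:48 = 11 h 37 min
Sat: 10:37–19:51 = 9 h 14 min
Total worked: 63 h 7 min = 63.12 h.
Threshold 40 h → overtime 23 h 7 min, regular 40 h 0 min.

Regular 40.00 hours, overtime 23.12 hours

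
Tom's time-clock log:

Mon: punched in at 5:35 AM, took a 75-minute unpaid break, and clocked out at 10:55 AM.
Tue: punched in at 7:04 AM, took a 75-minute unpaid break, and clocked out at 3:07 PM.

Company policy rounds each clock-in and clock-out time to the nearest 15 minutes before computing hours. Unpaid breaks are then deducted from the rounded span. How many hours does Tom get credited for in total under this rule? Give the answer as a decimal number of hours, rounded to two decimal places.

11.00 hours

Mon: in 5:35 AM→5:30 AM, out 10:55 AM→11:00 AM; 5 h 30 min − 75 min = 4 h 15 min
Tue: in 7:04 AM→7:00 AM, out 3:07 PM→3:00 PM; 8 h 0 min − 75 min = 6 h 45 min
Total credited: 11 h 0 min.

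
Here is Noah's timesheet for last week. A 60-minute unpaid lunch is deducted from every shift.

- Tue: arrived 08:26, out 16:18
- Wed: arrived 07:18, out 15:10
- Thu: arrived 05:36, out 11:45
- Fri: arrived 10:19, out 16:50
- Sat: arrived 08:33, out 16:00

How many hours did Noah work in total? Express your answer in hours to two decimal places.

Tue: 08:26–16:18 = 7 h 52 min; less 60 min break → 6 h 52 min
Wed: 07:18–15:10 = 7 h 52 min; less 60 min break → 6 h 52 min
Thu: 05:36–11:45 = 6 h 9 min; less 60 min break → 5 h 9 min
Fri: 10:19–16:50 = 6 h 31 min; less 60 min break → 5 h 31 min
Sat: 08:33–16:00 = 7 h 27 min; less 60 min break → 6 h 27 min
Total: 6 h 52 min + 6 h 52 min + 5 h 9 min + 5 h 31 min + 6 h 27 min = 30 h 51 min.

30.85 hours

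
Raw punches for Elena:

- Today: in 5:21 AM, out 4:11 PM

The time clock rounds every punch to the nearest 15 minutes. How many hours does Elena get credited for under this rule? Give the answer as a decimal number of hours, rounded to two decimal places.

11.00 hours

Today: in 5:21 AM→5:15 AM, out 4:11 PM→4:15 PM; 11 h 0 min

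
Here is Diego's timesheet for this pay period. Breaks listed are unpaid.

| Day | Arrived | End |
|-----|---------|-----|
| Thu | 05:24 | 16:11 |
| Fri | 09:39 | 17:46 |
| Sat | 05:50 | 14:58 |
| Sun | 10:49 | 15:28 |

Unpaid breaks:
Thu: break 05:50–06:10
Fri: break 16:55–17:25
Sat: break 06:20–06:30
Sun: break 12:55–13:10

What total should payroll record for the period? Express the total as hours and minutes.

31 h 26 min

Thu: 05:24–16:11 = 10 h 47 min; less 20 min break → 10 h 27 min
Fri: 09:39–17:46 = 8 h 7 min; less 30 min break → 7 h 37 min
Sat: 05:50–14:58 = 9 h 8 min; less 10 min break → 8 h 58 min
Sun: 10:49–15:28 = 4 h 39 min; less 15 min break → 4 h 24 min
Total: 10 h 27 min + 7 h 37 min + 8 h 58 min + 4 h 24 min = 31 h 26 min.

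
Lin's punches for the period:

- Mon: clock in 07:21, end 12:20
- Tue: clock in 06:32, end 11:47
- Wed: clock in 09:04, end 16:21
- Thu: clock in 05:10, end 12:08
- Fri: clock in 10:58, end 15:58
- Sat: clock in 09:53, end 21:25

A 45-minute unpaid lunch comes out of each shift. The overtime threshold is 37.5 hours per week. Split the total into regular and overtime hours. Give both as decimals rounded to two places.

Regular 36.52 hours, overtime 0.00 hours

Mon: 07:21–12:20 = 4 h 59 min; less 45 min break → 4 h 14 min
Tue: 06:32–11:47 = 5 h 15 min; less 45 min break → 4 h 30 min
Wed: 09:04–16:21 = 7 h 17 min; less 45 min break → 6 h 32 min
Thu: 05:10–12:08 = 6 h 58 min; less 45 min break → 6 h 13 min
Fri: 10:58–15:58 = 5 h 0 min; less 45 min break → 4 h 15 min
Sat: 09:53–21:25 = 11 h 32 min; less 45 min break → 10 h 47 min
Total worked: 36 h 31 min = 36.52 h.
Threshold 37.5 h → overtime 0 h 0 min, regular 36 h 31 min.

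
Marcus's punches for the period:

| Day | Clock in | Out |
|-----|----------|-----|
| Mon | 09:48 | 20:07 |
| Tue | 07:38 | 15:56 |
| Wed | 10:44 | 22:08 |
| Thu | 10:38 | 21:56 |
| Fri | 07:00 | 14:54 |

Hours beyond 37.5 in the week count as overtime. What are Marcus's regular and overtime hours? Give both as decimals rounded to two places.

Regular 37.50 hours, overtime 11.72 hours

Mon: 09:48–20:07 = 10 h 19 min
Tue: 07:38–15:56 = 8 h 18 min
Wed: 10:44–22:08 = 11 h 24 min
Thu: 10:38–21:56 = 11 h 18 min
Fri: 07:00–14:54 = 7 h 54 min
Total worked: 49 h 13 min = 49.22 h.
Threshold 37.5 h → overtime 11 h 43 min, regular 37 h 30 min.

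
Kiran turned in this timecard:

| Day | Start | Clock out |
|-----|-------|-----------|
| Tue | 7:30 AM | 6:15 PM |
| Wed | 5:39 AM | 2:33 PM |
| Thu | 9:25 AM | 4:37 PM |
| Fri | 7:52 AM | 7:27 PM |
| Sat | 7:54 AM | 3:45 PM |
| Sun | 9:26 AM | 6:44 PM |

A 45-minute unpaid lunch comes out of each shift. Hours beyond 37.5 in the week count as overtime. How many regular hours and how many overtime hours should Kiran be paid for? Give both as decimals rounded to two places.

Regular 37.50 hours, overtime 13.58 hours

Tue: 7:30 AM–6:15 PM = 10 h 45 min; less 45 min break → 10 h 0 min
Wed: 5:39 AM–2:33 PM = 8 h 54 min; less 45 min break → 8 h 9 min
Thu: 9:25 AM–4:37 PM = 7 h 12 min; less 45 min break → 6 h 27 min
Fri: 7:52 AM–7:27 PM = 11 h 35 min; less 45 min break → 10 h 50 min
Sat: 7:54 AM–3:45 PM = 7 h 51 min; less 45 min break → 7 h 6 min
Sun: 9:26 AM–6:44 PM = 9 h 18 min; less 45 min break → 8 h 33 min
Total worked: 51 h 5 min = 51.08 h.
Threshold 37.5 h → overtime 13 h 35 min, regular 37 h 30 min.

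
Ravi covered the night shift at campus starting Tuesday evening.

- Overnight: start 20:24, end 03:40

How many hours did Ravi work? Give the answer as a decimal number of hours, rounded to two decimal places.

7.27 hours

Overnight: 20:24 → midnight = 3 h 36 min; midnight → 03:40 = 3 h 40 min; span 7 h 16 min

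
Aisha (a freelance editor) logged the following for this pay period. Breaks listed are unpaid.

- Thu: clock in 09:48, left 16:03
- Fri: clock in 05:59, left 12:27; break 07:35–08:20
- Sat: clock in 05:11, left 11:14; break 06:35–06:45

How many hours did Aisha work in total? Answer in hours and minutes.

Thu: 09:48–16:03 = 6 h 15 min
Fri: 05:59–12:27 = 6 h 28 min; less 45 min break → 5 h 43 min
Sat: 05:11–11:14 = 6 h 3 min; less 10 min break → 5 h 53 min
Total: 6 h 15 min + 5 h 43 min + 5 h 53 min = 17 h 51 min.

17 h 51 min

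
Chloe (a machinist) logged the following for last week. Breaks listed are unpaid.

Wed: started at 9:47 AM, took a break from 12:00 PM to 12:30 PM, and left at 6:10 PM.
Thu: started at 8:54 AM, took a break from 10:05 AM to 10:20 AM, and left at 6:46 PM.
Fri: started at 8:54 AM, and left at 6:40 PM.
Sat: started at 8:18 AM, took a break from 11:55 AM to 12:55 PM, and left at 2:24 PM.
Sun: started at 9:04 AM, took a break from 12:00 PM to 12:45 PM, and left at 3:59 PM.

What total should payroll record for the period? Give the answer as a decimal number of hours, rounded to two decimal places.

38.53 hours

Wed: 9:47 AM–6:10 PM = 8 h 23 min; less 30 min break → 7 h 53 min
Thu: 8:54 AM–6:46 PM = 9 h 52 min; less 15 min break → 9 h 37 min
Fri: 8:54 AM–6:40 PM = 9 h 46 min
Sat: 8:18 AM–2:24 PM = 6 h 6 min; less 60 min break → 5 h 6 min
Sun: 9:04 AM–3:59 PM = 6 h 55 min; less 45 min break → 6 h 10 min
Total: 7 h 53 min + 9 h 37 min + 9 h 46 min + 5 h 6 min + 6 h 10 min = 38 h 32 min.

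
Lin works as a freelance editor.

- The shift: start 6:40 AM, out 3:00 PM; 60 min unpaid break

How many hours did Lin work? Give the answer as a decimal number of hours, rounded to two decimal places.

The shift: 6:40 AM–3:00 PM = 8 h 20 min; less 60 min break → 7 h 20 min

7.33 hours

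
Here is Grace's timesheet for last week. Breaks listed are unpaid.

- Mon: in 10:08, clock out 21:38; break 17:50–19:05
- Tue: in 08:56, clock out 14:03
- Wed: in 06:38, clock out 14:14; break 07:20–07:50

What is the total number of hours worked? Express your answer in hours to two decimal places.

Mon: 10:08–21:38 = 11 h 30 min; less 75 min break → 10 h 15 min
Tue: 08:56–14:03 = 5 h 7 min
Wed: 06:38–14:14 = 7 h 36 min; less 30 min break → 7 h 6 min
Total: 10 h 15 min + 5 h 7 min + 7 h 6 min = 22 h 28 min.

22.47 hours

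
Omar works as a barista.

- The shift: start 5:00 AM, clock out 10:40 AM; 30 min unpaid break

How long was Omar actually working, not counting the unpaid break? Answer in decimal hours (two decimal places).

The shift: 5:00 AM–10:40 AM = 5 h 40 min; less 30 min break → 5 h 10 min

5.17 hours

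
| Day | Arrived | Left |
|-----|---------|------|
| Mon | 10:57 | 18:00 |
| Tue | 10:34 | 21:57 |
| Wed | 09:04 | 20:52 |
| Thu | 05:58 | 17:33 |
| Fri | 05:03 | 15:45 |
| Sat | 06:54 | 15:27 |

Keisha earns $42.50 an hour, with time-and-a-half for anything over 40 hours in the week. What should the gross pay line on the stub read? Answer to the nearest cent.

Mon: 10:57–18:00 = 7 h 3 min
Tue: 10:34–21:57 = 11 h 23 min
Wed: 09:04–20:52 = 11 h 48 min
Thu: 05:58–17:33 = 11 h 35 min
Fri: 05:03–15:45 = 10 h 42 min
Sat: 06:54–15:27 = 8 h 33 min
Total worked: 61 h 4 min = 3664 min.
Regular 40 h 0 min = 2400 min at $42.50/h; overtime 21 h 4 min = 1264 min at $63.75/h.
Pay = (2400 × $42.50 + 1264 × $63.75) ÷ 60 = $3043.00.

$3043.00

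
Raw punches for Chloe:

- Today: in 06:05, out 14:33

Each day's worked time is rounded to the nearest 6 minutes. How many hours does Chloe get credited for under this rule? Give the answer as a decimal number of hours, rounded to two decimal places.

8.50 hours

Today: 06:05–14:33 = 8 h 28 min → rounds to 8 h 30 min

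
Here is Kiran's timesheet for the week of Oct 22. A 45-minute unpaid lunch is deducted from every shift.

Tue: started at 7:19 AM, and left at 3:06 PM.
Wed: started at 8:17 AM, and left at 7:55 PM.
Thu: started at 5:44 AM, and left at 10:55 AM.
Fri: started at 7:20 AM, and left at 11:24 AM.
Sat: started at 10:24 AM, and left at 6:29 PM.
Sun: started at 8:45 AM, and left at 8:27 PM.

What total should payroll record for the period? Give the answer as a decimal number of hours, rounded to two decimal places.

Tue: 7:19 AM–3:06 PM = 7 h 47 min; less 45 min break → 7 h 2 min
Wed: 8:17 AM–7:55 PM = 11 h 38 min; less 45 min break → 10 h 53 min
Thu: 5:44 AM–10:55 AM = 5 h 11 min; less 45 min break → 4 h 26 min
Fri: 7:20 AM–11:24 AM = 4 h 4 min; less 45 min break → 3 h 19 min
Sat: 10:24 AM–6:29 PM = 8 h 5 min; less 45 min break → 7 h 20 min
Sun: 8:45 AM–8:27 PM = 11 h 42 min; less 45 min break → 10 h 57 min
Total: 7 h 2 min + 10 h 53 min + 4 h 26 min + 3 h 19 min + 7 h 20 min + 10 h 57 min = 43 h 57 min.

43.95 hours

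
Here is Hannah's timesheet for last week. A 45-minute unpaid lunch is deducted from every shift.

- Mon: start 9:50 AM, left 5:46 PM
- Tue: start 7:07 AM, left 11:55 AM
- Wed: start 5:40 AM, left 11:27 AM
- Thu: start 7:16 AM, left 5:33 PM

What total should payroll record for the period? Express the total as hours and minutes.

Mon: 9:50 AM–5:46 PM = 7 h 56 min; less 45 min break → 7 h 11 min
Tue: 7:07 AM–11:55 AM = 4 h 48 min; less 45 min break → 4 h 3 min
Wed: 5:40 AM–11:27 AM = 5 h 47 min; less 45 min break → 5 h 2 min
Thu: 7:16 AM–5:33 PM = 10 h 17 min; less 45 min break → 9 h 32 min
Total: 7 h 11 min + 4 h 3 min + 5 h 2 min + 9 h 32 min = 25 h 48 min.

25 h 48 min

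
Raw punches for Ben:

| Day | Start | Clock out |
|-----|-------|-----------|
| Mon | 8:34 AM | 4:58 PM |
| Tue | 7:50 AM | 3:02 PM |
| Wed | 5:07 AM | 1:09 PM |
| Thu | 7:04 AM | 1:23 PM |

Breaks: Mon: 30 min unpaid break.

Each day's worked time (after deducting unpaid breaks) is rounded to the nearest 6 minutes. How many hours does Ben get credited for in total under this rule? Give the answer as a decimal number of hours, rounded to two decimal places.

29.40 hours

Mon: 8:34 AM–4:58 PM = 8 h 24 min − 30 min = 7 h 54 min → rounds to 7 h 54 min
Tue: 7:50 AM–3:02 PM = 7 h 12 min → rounds to 7 h 12 min
Wed: 5:07 AM–1:09 PM = 8 h 2 min → rounds to 8 h 0 min
Thu: 7:04 AM–1:23 PM = 6 h 19 min → rounds to 6 h 18 min
Total credited: 29 h 24 min.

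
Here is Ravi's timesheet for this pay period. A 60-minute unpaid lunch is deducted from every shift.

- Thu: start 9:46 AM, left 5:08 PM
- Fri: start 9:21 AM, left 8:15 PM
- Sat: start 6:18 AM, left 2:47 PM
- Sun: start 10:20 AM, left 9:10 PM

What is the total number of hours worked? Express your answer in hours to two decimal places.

Thu: 9:46 AM–5:08 PM = 7 h 22 min; less 60 min break → 6 h 22 min
Fri: 9:21 AM–8:15 PM = 10 h 54 min; less 60 min break → 9 h 54 min
Sat: 6:18 AM–2:47 PM = 8 h 29 min; less 60 min break → 7 h 29 min
Sun: 10:20 AM–9:10 PM = 10 h 50 min; less 60 min break → 9 h 50 min
Total: 6 h 22 min + 9 h 54 min + 7 h 29 min + 9 h 50 min = 33 h 35 min.

33.58 hours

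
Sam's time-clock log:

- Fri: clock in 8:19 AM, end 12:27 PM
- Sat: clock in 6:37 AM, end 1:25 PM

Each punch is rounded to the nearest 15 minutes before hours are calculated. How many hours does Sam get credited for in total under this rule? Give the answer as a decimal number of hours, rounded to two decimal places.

11.25 hours

Fri: in 8:19 AM→8:15 AM, out 12:27 PM→12:30 PM; 4 h 15 min
Sat: in 6:37 AM→6:30 AM, out 1:25 PM→1:30 PM; 7 h 0 min
Total credited: 11 h 15 min.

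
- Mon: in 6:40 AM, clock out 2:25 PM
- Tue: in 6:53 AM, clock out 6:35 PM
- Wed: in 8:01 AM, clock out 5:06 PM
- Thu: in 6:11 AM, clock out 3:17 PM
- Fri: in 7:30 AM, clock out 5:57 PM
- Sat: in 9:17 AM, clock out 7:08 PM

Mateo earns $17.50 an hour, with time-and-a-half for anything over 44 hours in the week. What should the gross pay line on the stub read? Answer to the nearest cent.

Mon: 6:40 AM–2:25 PM = 7 h 45 min
Tue: 6:53 AM–6:35 PM = 11 h 42 min
Wed: 8:01 AM–5:06 PM = 9 h 5 min
Thu: 6:11 AM–3:17 PM = 9 h 6 min
Fri: 7:30 AM–5:57 PM = 10 h 27 min
Sat: 9:17 AM–7:08 PM = 9 h 51 min
Total worked: 57 h 56 min = 3476 min.
Regular 44 h 0 min = 2640 min at $17.50/h; overtime 13 h 56 min = 836 min at $26.25/h.
Pay = (2640 × $17.50 + 836 × $26.25) ÷ 60 = $1135.75.

$1135.75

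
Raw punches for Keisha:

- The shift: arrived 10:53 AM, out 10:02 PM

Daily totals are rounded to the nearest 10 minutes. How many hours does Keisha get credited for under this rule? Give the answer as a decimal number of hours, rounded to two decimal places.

The shift: 10:53 AM–10:02 PM = 11 h 9 min → rounds to 11 h 10 min

11.17 hours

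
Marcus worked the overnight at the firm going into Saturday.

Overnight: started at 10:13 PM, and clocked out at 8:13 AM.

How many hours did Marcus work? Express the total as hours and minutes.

10 h 0 min

Overnight: 10:13 PM → midnight = 1 h 47 min; midnight → 8:13 AM = 8 h 13 min; span 10 h 0 min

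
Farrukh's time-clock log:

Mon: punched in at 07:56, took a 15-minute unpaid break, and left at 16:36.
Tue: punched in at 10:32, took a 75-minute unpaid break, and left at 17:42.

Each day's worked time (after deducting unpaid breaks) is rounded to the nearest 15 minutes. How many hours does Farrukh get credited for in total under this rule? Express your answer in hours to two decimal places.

Mon: 07:56–16:36 = 8 h 40 min − 15 min = 8 h 25 min → rounds to 8 h 30 min
Tue: 10:32–17:42 = 7 h 10 min − 75 min = 5 h 55 min → rounds to 6 h 0 min
Total credited: 14 h 30 min.

14.50 hours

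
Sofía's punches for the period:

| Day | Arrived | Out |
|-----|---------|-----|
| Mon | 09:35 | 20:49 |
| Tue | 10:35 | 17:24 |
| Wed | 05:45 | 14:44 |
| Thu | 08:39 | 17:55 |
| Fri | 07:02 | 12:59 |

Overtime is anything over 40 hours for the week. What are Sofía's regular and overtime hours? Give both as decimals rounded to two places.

Mon: 09:35–20:49 = 11 h 14 min
Tue: 10:35–17:24 = 6 h 49 min
Wed: 05:45–14:44 = 8 h 59 min
Thu: 08:39–17:55 = 9 h 16 min
Fri: 07:02–12:59 = 5 h 57 min
Total worked: 42 h 15 min = 42.25 h.
Threshold 40 h → overtime 2 h 15 min, regular 40 h 0 min.

Regular 40.00 hours, overtime 2.25 hours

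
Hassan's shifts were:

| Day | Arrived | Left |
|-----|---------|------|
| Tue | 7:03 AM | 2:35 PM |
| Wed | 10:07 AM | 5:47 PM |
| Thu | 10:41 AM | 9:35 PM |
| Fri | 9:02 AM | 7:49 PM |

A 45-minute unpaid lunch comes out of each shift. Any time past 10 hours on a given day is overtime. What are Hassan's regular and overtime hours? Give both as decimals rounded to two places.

Tue: 7:03 AM–2:35 PM = 7 h 32 min; less 45 min break → 6 h 47 min
Wed: 10:07 AM–5:47 PM = 7 h 40 min; less 45 min break → 6 h 55 min
Thu: 10:41 AM–9:35 PM = 10 h 54 min; less 45 min break → 10 h 9 min
Fri: 9:02 AM–7:49 PM = 10 h 47 min; less 45 min break → 10 h 2 min
Tue reg 6 h 47 min / OT 0 h 0 min; Wed reg 6 h 55 min / OT 0 h 0 min; Thu reg 10 h 0 min / OT 0 h 9 min; Fri reg 10 h 0 min / OT 0 h 2 min.
Totals: regular 33 h 42 min, overtime 0 h 11 min.

Regular 33.70 hours, overtime 0.18 hours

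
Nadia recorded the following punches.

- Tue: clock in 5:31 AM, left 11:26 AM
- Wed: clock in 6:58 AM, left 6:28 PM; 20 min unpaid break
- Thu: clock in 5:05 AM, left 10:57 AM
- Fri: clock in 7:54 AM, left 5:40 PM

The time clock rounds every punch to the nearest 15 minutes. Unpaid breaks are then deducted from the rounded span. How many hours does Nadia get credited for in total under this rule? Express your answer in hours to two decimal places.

32.92 hours

Tue: in 5:31 AM→5:30 AM, out 11:26 AM→11:30 AM; 6 h 0 min
Wed: in 6:58 AM→7:00 AM, out 6:28 PM→6:30 PM; 11 h 30 min − 20 min = 11 h 10 min
Thu: in 5:05 AM→5:00 AM, out 10:57 AM→11:00 AM; 6 h 0 min
Fri: in 7:54 AM→8:00 AM, out 5:40 PM→5:45 PM; 9 h 45 min
Total credited: 32 h 55 min.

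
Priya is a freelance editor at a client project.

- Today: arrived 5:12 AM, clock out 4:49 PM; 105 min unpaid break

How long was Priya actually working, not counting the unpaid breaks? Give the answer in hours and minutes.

Today: 5:12 AM–4:49 PM = 11 h 37 min; less 105 min break → 9 h 52 min

9 h 52 min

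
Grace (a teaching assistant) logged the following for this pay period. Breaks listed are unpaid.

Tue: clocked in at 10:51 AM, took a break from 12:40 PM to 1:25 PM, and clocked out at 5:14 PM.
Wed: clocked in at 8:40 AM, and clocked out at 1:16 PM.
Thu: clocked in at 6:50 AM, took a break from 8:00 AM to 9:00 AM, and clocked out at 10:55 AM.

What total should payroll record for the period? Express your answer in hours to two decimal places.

Tue: 10:51 AM–5:14 PM = 6 h 23 min; less 45 min break → 5 h 38 min
Wed: 8:40 AM–1:16 PM = 4 h 36 min
Thu: 6:50 AM–10:55 AM = 4 h 5 min; less 60 min break → 3 h 5 min
Total: 5 h 38 min + 4 h 36 min + 3 h 5 min = 13 h 19 min.

13.32 hours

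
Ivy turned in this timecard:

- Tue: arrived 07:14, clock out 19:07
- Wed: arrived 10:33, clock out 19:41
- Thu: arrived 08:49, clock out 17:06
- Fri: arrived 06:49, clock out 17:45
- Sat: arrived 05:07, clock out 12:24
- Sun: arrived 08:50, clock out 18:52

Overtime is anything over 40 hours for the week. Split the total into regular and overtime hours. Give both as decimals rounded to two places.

Regular 40.00 hours, overtime 17.55 hours

Tue: 07:14–19:07 = 11 h 53 min
Wed: 10:33–19:41 = 9 h 8 min
Thu: 08:49–17:06 = 8 h 17 min
Fri: 06:49–17:45 = 10 h 56 min
Sat: 05:07–12:24 = 7 h 17 min
Sun: 08:50–18:52 = 10 h 2 min
Total worked: 57 h 33 min = 57.55 h.
Threshold 40 h → overtime 17 h 33 min, regular 40 h 0 min.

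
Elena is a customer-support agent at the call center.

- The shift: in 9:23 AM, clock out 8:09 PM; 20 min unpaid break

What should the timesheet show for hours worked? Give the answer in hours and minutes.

10 h 26 min

The shift: 9:23 AM–8:09 PM = 10 h 46 min; less 20 min break → 10 h 26 min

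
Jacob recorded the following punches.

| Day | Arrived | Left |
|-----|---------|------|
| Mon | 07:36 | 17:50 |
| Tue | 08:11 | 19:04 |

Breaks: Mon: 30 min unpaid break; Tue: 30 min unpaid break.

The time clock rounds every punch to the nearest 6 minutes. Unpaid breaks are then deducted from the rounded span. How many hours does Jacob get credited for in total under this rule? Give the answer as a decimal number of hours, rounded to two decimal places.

20.10 hours

Mon: in 07:36→07:36, out 17:50→17:48; 10 h 12 min − 30 min = 9 h 42 min
Tue: in 08:11→08:12, out 19:04→19:06; 10 h 54 min − 30 min = 10 h 24 min
Total credited: 20 h 6 min.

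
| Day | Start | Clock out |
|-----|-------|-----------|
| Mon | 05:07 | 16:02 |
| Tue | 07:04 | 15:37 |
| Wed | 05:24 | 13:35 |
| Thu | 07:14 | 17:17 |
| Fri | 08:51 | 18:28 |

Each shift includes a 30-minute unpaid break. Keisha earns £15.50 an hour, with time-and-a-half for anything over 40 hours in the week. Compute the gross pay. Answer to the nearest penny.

£731.99

Mon: 05:07–16:02 = 10 h 55 min; less 30 min break → 10 h 25 min
Tue: 07:04–15:37 = 8 h 33 min; less 30 min break → 8 h 3 min
Wed: 05:24–13:35 = 8 h 11 min; less 30 min break → 7 h 41 min
Thu: 07:14–17:17 = 10 h 3 min; less 30 min break → 9 h 33 min
Fri: 08:51–18:28 = 9 h 37 min; less 30 min break → 9 h 7 min
Total worked: 44 h 49 min = 2689 min.
Regular 40 h 0 min = 2400 min at £15.50/h; overtime 4 h 49 min = 289 min at £23.25/h.
Pay = (2400 × £15.50 + 289 × £23.25) ÷ 60 = £731.99.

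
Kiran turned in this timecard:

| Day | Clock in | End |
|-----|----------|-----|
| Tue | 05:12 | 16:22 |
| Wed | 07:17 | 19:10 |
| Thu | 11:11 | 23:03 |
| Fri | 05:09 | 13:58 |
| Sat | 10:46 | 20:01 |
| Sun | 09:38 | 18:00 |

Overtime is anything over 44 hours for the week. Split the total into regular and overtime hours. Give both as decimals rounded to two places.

Tue: 05:12–16:22 = 11 h 10 min
Wed: 07:17–19:10 = 11 h 53 min
Thu: 11:11–23:03 = 11 h 52 min
Fri: 05:09–13:58 = 8 h 49 min
Sat: 10:46–20:01 = 9 h 15 min
Sun: 09:38–18:00 = 8 h 22 min
Total worked: 61 h 21 min = 61.35 h.
Threshold 44 h → overtime 17 h 21 min, regular 44 h 0 min.

Regular 44.00 hours, overtime 17.35 hours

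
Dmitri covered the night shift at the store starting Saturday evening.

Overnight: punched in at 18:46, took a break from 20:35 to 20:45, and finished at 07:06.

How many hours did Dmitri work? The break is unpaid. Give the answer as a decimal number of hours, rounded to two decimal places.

Overnight: 18:46 → midnight = 5 h 14 min; midnight → 07:06 = 7 h 6 min; span 12 h 20 min; less 10 min break → 12 h 10 min

12.17 hours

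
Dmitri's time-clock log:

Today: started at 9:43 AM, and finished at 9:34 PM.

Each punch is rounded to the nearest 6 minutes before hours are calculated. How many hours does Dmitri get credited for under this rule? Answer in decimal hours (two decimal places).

Today: in 9:43 AM→9:42 AM, out 9:34 PM→9:36 PM; 11 h 54 min

11.90 hours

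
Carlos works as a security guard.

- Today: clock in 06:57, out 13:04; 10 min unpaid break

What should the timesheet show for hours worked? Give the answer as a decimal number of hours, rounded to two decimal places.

5.95 hours

Today: 06:57–13:04 = 6 h 7 min; less 10 min break → 5 h 57 min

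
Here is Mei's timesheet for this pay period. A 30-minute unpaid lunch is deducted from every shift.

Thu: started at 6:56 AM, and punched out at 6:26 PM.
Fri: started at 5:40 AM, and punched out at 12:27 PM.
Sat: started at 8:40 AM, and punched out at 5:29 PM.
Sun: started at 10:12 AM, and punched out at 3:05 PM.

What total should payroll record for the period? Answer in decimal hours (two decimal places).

29.98 hours

Thu: 6:56 AM–6:26 PM = 11 h 30 min; less 30 min break → 11 h 0 min
Fri: 5:40 AM–12:27 PM = 6 h 47 min; less 30 min break → 6 h 17 min
Sat: 8:40 AM–5:29 PM = 8 h 49 min; less 30 min break → 8 h 19 min
Sun: 10:12 AM–3:05 PM = 4 h 53 min; less 30 min break → 4 h 23 min
Total: 11 h 0 min + 6 h 17 min + 8 h 19 min + 4 h 23 min = 29 h 59 min.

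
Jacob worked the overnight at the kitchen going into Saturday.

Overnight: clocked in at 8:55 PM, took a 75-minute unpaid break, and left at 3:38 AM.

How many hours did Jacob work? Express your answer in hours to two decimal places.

5.47 hours

Overnight: 8:55 PM → midnight = 3 h 5 min; midnight → 3:38 AM = 3 h 38 min; span 6 h 43 min; less 75 min break → 5 h 28 min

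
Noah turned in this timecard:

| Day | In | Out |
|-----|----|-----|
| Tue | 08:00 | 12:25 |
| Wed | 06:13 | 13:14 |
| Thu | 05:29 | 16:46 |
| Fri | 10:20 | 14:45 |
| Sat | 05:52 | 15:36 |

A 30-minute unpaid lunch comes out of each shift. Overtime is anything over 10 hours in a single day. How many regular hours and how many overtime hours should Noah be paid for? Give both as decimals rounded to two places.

Tue: 08:00–12:25 = 4 h 25 min; less 30 min break → 3 h 55 min
Wed: 06:13–13:14 = 7 h 1 min; less 30 min break → 6 h 31 min
Thu: 05:29–16:46 = 11 h 17 min; less 30 min break → 10 h 47 min
Fri: 10:20–14:45 = 4 h 25 min; less 30 min break → 3 h 55 min
Sat: 05:52–15:36 = 9 h 44 min; less 30 min break → 9 h 14 min
Tue reg 3 h 55 min / OT 0 h 0 min; Wed reg 6 h 31 min / OT 0 h 0 min; Thu reg 10 h 0 min / OT 0 h 47 min; Fri reg 3 h 55 min / OT 0 h 0 min; Sat reg 9 h 14 min / OT 0 h 0 min.
Totals: regular 33 h 35 min, overtime 0 h 47 min.

Regular 33.58 hours, overtime 0.78 hours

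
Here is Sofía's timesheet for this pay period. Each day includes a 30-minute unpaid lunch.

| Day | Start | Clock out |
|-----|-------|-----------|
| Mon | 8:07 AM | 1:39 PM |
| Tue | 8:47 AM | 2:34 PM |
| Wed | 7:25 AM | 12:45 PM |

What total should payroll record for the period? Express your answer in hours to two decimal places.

Mon: 8:07 AM–1:39 PM = 5 h 32 min; less 30 min break → 5 h 2 min
Tue: 8:47 AM–2:34 PM = 5 h 47 min; less 30 min break → 5 h 17 min
Wed: 7:25 AM–12:45 PM = 5 h 20 min; less 30 min break → 4 h 50 min
Total: 5 h 2 min + 5 h 17 min + 4 h 50 min = 15 h 9 min.

15.15 hours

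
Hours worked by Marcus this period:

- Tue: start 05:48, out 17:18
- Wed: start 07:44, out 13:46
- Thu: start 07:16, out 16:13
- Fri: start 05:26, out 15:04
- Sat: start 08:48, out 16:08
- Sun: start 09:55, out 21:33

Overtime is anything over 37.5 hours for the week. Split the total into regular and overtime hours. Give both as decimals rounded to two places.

Tue: 05:48–17:18 = 11 h 30 min
Wed: 07:44–13:46 = 6 h 2 min
Thu: 07:16–16:13 = 8 h 57 min
Fri: 05:26–15:04 = 9 h 38 min
Sat: 08:48–16:08 = 7 h 20 min
Sun: 09:55–21:33 = 11 h 38 min
Total worked: 55 h 5 min = 55.08 h.
Threshold 37.5 h → overtime 17 h 35 min, regular 37 h 30 min.

Regular 37.50 hours, overtime 17.58 hours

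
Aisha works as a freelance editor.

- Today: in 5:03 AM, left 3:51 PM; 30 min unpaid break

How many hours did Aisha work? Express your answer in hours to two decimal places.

10.30 hours

Today: 5:03 AM–3:51 PM = 10 h 48 min; less 30 min break → 10 h 18 min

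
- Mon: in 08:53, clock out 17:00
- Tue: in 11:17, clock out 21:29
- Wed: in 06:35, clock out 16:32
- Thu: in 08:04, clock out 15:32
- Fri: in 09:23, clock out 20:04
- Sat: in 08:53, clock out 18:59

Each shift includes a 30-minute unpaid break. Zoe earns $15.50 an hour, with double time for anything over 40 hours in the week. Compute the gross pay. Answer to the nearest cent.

Mon: 08:53–17:00 = 8 h 7 min; less 30 min break → 7 h 37 min
Tue: 11:17–21:29 = 10 h 12 min; less 30 min break → 9 h 42 min
Wed: 06:35–16:32 = 9 h 57 min; less 30 min break → 9 h 27 min
Thu: 08:04–15:32 = 7 h 28 min; less 30 min break → 6 h 58 min
Fri: 09:23–20:04 = 10 h 41 min; less 30 min break → 10 h 11 min
Sat: 08:53–18:59 = 10 h 6 min; less 30 min break → 9 h 36 min
Total worked: 53 h 31 min = 3211 min.
Regular 40 h 0 min = 2400 min at $15.50/h; overtime 13 h 31 min = 811 min at $31.00/h.
Pay = (2400 × $15.50 + 811 × $31.00) ÷ 60 = $1039.02.

$1039.02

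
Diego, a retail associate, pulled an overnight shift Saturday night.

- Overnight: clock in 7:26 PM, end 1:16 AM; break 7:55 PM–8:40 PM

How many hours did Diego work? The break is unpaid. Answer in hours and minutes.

Overnight: 7:26 PM → midnight = 4 h 34 min; midnight → 1:16 AM = 1 h 16 min; span 5 h 50 min; less 45 min break → 5 h 5 min

5 h 5 min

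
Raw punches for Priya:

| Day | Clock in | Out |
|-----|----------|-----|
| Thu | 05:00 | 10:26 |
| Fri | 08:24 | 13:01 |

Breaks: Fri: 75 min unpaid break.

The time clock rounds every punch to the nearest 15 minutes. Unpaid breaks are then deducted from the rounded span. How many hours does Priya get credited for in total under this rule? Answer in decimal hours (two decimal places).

8.75 hours

Thu: in 05:00→05:00, out 10:26→10:30; 5 h 30 min
Fri: in 08:24→08:30, out 13:01→13:00; 4 h 30 min − 75 min = 3 h 15 min
Total credited: 8 h 45 min.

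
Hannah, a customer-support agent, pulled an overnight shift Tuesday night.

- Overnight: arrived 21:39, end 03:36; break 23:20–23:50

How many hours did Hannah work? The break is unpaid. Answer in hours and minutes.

5 h 27 min

Overnight: 21:39 → midnight = 2 h 21 min; midnight → 03:36 = 3 h 36 min; span 5 h 57 min; less 30 min break → 5 h 27 min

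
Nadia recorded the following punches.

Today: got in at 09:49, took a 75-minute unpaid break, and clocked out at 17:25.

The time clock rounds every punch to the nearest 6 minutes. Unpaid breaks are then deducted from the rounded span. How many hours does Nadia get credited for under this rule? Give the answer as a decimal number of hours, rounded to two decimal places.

6.35 hours

Today: in 09:49→09:48, out 17:25→17:24; 7 h 36 min − 75 min = 6 h 21 min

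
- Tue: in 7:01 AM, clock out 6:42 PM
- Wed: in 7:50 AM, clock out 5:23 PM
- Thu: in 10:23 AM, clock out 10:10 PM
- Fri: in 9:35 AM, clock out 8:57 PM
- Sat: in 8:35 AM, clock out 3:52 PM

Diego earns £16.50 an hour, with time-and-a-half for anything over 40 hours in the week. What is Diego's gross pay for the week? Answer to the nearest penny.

Tue: 7:01 AM–6:42 PM = 11 h 41 min
Wed: 7:50 AM–5:23 PM = 9 h 33 min
Thu: 10:23 AM–10:10 PM = 11 h 47 min
Fri: 9:35 AM–8:57 PM = 11 h 22 min
Sat: 8:35 AM–3:52 PM = 7 h 17 min
Total worked: 51 h 40 min = 3100 min.
Regular 40 h 0 min = 2400 min at £16.50/h; overtime 11 h 40 min = 700 min at £24.75/h.
Pay = (2400 × £16.50 + 700 × £24.75) ÷ 60 = £948.75.

£948.75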